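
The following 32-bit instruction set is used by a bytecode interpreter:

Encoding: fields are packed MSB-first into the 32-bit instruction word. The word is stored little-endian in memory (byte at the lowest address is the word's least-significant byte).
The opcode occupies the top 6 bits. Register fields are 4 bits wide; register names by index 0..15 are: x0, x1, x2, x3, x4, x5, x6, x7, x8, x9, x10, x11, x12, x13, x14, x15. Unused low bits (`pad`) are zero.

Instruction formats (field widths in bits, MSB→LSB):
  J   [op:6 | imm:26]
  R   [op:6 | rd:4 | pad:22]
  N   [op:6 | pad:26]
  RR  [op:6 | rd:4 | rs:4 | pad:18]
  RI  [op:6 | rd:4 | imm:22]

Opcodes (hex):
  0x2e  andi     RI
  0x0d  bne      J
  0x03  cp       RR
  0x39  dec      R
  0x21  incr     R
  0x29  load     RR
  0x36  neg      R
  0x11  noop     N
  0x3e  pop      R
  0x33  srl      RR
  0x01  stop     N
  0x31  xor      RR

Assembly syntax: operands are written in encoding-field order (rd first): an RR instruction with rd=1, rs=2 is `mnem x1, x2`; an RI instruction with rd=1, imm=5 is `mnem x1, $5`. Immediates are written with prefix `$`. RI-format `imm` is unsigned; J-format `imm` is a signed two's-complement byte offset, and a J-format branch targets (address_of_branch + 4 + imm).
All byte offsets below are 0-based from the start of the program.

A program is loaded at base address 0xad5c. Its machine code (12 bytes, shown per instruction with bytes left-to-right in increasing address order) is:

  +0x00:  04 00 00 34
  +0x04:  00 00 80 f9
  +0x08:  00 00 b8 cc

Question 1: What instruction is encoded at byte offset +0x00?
bne $4

@+00  little-endian(04 00 00 34) = 0x34000004
  top 6b → 0xd → bne [J]
  imm@[25:0]=0x4 ⇒ $4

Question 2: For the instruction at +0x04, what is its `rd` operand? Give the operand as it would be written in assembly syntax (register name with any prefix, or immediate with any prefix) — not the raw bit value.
off 0x04: read 00 00 80 f9 as little → 0xf9800000
  opcode bits[31:26]=0x3e: pop/R
  rd@[25:22]=0x6 ⇒ x6

x6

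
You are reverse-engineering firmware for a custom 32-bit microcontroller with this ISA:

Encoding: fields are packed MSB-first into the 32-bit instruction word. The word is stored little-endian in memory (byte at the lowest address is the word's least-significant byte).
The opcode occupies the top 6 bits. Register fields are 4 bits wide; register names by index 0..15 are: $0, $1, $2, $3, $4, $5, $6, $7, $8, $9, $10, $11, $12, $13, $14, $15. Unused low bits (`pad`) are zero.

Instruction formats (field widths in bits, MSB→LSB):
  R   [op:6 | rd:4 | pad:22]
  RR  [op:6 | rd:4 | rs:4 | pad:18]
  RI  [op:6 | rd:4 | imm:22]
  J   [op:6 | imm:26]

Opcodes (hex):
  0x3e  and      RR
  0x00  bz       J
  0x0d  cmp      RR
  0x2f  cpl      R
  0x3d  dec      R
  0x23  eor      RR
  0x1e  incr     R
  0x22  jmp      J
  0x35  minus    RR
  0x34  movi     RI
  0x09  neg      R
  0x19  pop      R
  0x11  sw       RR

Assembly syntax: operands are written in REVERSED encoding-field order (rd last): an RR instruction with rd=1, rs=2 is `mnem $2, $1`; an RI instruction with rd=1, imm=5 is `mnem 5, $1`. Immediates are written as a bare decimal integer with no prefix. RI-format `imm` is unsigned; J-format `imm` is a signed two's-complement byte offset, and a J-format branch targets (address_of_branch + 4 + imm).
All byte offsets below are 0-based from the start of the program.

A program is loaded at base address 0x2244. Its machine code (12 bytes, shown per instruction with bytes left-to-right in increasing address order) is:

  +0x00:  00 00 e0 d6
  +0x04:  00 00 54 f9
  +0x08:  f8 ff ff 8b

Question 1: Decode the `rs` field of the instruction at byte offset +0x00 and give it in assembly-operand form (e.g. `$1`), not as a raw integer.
$8

@+00  little-endian(00 00 e0 d6) = 0xd6e00000
  top 6b → 0x35 → minus [RR]
  [25:22] rd=11 = $11
  [21:18] rs=8 = $8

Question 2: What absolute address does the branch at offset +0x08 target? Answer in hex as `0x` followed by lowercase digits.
off 0x08: read f8 ff ff 8b as little → 0x8bfffff8
  op=0x8bfffff8>>26=0x22 ⇒ jmp (J)
  imm@[25:0]=0x3fffff8 (s26→-8) ⇒ -8
  target = base 0x2244 + off 0x08 + 4 + imm -8 = 0x2248

0x2248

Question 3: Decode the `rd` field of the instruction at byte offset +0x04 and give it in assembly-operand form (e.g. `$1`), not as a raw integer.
@+04  little-endian(00 00 54 f9) = 0xf9540000
  top 6b → 0x3e → and [RR]
  rd: (w>>22)&0xf=0x5 → $5
  rs: (w>>18)&0xf=0x5 → $5

$5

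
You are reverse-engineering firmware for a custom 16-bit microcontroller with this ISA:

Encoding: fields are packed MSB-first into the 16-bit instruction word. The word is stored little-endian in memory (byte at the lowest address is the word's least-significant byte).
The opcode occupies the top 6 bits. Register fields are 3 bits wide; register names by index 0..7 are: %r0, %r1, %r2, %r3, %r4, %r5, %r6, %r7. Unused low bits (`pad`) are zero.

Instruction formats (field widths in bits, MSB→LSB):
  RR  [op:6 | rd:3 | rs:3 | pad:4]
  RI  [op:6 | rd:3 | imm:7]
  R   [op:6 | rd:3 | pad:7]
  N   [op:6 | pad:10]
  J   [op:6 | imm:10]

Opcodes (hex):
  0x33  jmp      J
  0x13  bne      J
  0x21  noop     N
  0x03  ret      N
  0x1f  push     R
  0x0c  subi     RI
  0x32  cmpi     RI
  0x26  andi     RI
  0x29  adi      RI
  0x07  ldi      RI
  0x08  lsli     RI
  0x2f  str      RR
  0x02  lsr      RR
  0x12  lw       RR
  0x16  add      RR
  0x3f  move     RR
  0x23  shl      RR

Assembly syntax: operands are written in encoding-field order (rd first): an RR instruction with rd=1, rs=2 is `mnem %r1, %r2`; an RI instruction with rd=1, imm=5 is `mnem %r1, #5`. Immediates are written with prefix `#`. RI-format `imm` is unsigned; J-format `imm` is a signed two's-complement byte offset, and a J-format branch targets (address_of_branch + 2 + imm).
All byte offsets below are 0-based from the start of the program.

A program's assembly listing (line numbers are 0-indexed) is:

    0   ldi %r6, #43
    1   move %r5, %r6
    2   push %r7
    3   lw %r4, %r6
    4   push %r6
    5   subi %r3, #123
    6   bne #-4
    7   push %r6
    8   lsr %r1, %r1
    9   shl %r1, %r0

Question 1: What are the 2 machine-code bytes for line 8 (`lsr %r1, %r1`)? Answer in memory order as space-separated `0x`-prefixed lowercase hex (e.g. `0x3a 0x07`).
L8: lsr op=0x2:6|rd=1:3|rs=1:3|pad=0:4 ⇒ 0x0890 ⇒ little 90 08

0x90 0x08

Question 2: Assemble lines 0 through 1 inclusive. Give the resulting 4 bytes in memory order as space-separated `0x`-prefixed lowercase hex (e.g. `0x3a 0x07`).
line 0 (ldi): pack op=0x7:6|rd=6:3|imm=43:7 = 0x1f2b; little→ 2b 1f
line 1 (move): pack op=0x3f:6|rd=5:3|rs=6:3|pad=0:4 = 0xfee0; little→ e0 fe

0x2b 0x1f 0xe0 0xfe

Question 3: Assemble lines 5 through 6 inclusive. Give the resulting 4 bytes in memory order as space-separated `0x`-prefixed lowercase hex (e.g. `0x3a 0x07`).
line 5 (subi): pack op=0xc:6|rd=3:3|imm=123:7 = 0x31fb; little→ fb 31
line 6 (bne): pack op=0x13:6|imm=-4:10 = 0x4ffc; little→ fc 4f

0xfb 0x31 0xfc 0x4f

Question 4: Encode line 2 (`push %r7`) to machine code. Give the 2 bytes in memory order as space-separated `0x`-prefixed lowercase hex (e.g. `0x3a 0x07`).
2. push fields op=0x1f:6|rd=7:3|pad=0:7 → word 7f80h → 80 7f

0x80 0x7f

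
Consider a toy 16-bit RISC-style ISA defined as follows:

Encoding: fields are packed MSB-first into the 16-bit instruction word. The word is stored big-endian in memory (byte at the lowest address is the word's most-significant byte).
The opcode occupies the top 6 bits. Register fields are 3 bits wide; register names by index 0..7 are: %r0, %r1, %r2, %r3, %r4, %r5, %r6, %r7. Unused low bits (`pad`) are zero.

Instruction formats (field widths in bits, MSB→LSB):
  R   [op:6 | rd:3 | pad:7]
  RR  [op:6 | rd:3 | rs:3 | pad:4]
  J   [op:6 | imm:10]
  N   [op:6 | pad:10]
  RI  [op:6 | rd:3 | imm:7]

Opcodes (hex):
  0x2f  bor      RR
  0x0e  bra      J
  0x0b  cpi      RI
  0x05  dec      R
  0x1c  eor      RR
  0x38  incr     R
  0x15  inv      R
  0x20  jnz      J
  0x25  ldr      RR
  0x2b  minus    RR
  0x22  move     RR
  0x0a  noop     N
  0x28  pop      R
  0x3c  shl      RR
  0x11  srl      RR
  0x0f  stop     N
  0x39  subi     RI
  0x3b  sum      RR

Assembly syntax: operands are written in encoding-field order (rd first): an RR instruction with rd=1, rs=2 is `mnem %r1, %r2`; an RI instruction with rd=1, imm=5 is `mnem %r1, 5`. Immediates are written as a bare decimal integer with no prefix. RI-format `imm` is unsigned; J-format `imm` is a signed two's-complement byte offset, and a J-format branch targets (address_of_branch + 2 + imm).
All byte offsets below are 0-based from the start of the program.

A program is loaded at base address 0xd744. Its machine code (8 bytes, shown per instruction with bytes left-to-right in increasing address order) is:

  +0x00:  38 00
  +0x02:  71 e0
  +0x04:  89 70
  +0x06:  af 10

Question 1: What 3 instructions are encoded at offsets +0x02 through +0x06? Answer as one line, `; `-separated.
eor %r3, %r6; move %r2, %r7; minus %r6, %r1

off 0x02: read 71 e0 as big → 0x71e0
  top 6b → 0x1c → eor [RR]
  [9:7] rd=3 = %r3
  [6:4] rs=6 = %r6
off 0x04: read 89 70 as big → 0x8970
  top 6b → 0x22 → move [RR]
  [9:7] rd=2 = %r2
  [6:4] rs=7 = %r7
off 0x06: read af 10 as big → 0xaf10
  top 6b → 0x2b → minus [RR]
  [9:7] rd=6 = %r6
  [6:4] rs=1 = %r1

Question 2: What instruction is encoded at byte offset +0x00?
@+00  big-endian(38 00) = 0x3800
  op=0x3800>>10=0xe ⇒ bra (J)
  [9:0] imm=0 = 0

bra 0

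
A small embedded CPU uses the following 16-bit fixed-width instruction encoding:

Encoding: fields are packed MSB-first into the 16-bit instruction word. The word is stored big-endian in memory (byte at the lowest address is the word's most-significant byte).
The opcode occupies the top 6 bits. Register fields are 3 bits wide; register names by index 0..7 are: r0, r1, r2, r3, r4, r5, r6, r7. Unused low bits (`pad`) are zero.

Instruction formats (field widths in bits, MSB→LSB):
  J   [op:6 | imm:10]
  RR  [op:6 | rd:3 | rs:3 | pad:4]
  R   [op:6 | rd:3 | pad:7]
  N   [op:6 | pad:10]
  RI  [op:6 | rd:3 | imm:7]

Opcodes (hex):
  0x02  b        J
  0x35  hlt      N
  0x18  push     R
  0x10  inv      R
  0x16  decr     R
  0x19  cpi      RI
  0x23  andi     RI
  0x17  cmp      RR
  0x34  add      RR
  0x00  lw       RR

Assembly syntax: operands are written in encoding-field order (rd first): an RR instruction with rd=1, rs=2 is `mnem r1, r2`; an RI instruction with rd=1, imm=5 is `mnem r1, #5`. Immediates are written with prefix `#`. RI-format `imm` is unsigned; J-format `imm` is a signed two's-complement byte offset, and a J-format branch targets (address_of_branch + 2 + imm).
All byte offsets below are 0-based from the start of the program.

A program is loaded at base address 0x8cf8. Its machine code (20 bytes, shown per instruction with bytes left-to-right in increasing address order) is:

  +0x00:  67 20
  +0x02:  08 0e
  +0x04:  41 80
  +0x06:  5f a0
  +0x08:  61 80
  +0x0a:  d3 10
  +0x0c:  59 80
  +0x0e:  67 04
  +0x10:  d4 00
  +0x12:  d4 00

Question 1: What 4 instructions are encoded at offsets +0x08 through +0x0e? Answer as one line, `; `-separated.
@+08  big-endian(61 80) = 0x6180
  top 6b → 0x18 → push [R]
  rd: (w>>7)&0x7=0x3 → r3
@+0a  big-endian(d3 10) = 0xd310
  top 6b → 0x34 → add [RR]
  rd: (w>>7)&0x7=0x6 → r6
  rs: (w>>4)&0x7=0x1 → r1
@+0c  big-endian(59 80) = 0x5980
  top 6b → 0x16 → decr [R]
  rd: (w>>7)&0x7=0x3 → r3
@+0e  big-endian(67 04) = 0x6704
  top 6b → 0x19 → cpi [RI]
  rd: (w>>7)&0x7=0x6 → r6
  imm: (w>>0)&0x7f=0x4 → #4

push r3; add r6, r1; decr r3; cpi r6, #4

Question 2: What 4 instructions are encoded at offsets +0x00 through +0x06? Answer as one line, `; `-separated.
cpi r6, #32; b #14; inv r3; cmp r7, r2

off 0x00: read 67 20 as big → 0x6720
  top 6b → 0x19 → cpi [RI]
  [9:7] rd=6 = r6
  [6:0] imm=32 = #32
off 0x02: read 08 0e as big → 0x080e
  top 6b → 0x2 → b [J]
  [9:0] imm=14 = #14
off 0x04: read 41 80 as big → 0x4180
  top 6b → 0x10 → inv [R]
  [9:7] rd=3 = r3
off 0x06: read 5f a0 as big → 0x5fa0
  top 6b → 0x17 → cmp [RR]
  [9:7] rd=7 = r7
  [6:4] rs=2 = r2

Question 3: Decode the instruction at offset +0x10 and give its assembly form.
hlt

off 0x10: read d4 00 as big → 0xd400
  op=0xd400>>10=0x35 ⇒ hlt (N)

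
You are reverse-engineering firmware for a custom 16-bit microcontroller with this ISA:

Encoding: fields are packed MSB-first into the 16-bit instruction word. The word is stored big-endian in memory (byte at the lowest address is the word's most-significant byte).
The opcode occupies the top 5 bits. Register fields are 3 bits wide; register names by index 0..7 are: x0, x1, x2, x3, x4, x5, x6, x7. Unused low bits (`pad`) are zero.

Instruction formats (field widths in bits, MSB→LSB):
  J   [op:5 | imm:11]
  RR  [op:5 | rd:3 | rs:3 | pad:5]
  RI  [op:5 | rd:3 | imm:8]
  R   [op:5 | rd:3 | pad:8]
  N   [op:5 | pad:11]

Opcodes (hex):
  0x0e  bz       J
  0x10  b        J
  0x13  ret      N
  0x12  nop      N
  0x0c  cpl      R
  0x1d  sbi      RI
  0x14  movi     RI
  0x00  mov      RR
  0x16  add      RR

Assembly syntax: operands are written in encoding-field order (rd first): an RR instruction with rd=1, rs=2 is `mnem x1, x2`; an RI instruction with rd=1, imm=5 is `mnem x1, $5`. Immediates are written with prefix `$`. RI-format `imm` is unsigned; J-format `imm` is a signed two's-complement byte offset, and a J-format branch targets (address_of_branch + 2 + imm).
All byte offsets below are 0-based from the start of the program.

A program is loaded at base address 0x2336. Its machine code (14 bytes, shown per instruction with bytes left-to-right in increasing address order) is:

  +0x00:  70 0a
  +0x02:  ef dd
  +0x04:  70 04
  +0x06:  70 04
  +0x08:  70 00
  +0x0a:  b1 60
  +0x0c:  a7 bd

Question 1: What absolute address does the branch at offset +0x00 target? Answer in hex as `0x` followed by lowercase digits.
0x2342

off 0x00: read 70 0a as big → 0x700a
  opcode bits[15:11]=0xe: bz/J
  imm: (w>>0)&0x7ff=0xa → $10
  target = base 0x2336 + off 0x00 + 2 + imm 10 = 0x2342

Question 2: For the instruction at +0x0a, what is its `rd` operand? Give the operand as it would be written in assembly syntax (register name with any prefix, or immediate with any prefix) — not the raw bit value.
x1

[0a] b1 60 → 0xb160
  top 5b → 0x16 → add [RR]
  rd@[10:8]=0x1 ⇒ x1
  rs@[7:5]=0x3 ⇒ x3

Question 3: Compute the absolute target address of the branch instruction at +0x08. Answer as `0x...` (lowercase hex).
[08] 70 00 → 0x7000
  opcode bits[15:11]=0xe: bz/J
  imm@[10:0]=0x0 ⇒ $0
  target = base 0x2336 + off 0x08 + 2 + imm 0 = 0x2340

0x2340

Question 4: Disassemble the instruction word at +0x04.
[04] 70 04 → 0x7004
  top 5b → 0xe → bz [J]
  imm: (w>>0)&0x7ff=0x4 → $4

bz $4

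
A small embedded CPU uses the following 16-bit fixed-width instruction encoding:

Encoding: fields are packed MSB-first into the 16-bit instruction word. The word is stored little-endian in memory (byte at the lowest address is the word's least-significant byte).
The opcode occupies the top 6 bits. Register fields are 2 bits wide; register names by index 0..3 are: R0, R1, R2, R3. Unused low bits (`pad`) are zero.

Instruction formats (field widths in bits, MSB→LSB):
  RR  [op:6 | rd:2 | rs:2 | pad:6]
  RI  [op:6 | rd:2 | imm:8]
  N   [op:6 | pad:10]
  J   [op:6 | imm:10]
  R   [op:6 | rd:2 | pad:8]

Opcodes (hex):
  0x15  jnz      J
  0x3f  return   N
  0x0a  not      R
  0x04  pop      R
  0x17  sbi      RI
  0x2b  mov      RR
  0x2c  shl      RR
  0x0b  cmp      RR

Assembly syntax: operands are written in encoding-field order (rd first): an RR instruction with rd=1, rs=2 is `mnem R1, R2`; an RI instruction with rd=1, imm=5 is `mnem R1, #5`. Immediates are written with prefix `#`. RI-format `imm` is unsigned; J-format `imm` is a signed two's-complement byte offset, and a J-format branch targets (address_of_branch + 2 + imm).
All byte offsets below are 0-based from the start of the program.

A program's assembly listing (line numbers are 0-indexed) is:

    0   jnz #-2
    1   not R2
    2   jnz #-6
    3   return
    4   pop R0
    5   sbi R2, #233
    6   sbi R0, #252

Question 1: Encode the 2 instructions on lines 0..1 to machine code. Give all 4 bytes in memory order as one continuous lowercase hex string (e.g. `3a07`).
fe57002a

line 0 (jnz): pack op=0x15:6|imm=-2:10 = 0x57fe; little→ fe 57
line 1 (not): pack op=0xa:6|rd=2:2|pad=0:8 = 0x2a00; little→ 00 2a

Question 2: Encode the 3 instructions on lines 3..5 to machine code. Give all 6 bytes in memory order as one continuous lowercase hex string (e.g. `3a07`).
00fc0010e95e

line 3 (return): pack op=0x3f:6|pad=0:10 = 0xfc00; little→ 00 fc
line 4 (pop): pack op=0x4:6|rd=0:2|pad=0:8 = 0x1000; little→ 00 10
line 5 (sbi): pack op=0x17:6|rd=2:2|imm=233:8 = 0x5ee9; little→ e9 5e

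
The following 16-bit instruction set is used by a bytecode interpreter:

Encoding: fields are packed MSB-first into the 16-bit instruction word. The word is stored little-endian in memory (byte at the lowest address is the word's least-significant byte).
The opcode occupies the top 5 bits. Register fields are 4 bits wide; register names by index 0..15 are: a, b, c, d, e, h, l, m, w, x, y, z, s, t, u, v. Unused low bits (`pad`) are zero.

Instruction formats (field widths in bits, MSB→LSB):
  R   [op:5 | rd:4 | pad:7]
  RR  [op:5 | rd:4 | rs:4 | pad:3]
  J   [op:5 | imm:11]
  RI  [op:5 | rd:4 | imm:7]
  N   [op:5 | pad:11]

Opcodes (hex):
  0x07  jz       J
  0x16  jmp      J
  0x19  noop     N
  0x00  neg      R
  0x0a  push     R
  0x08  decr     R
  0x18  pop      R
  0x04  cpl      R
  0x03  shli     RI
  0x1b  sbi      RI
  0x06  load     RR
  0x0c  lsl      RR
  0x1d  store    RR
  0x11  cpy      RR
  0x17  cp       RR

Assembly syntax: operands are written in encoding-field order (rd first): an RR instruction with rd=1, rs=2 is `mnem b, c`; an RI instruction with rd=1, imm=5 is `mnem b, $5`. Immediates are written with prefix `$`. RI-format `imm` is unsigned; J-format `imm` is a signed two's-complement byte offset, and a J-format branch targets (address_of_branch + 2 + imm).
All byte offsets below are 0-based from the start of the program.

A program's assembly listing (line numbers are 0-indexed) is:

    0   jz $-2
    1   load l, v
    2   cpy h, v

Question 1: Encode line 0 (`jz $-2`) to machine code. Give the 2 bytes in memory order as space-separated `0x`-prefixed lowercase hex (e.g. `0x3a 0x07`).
0xfe 0x3f

line 0 (jz): pack op=0x7:5|imm=-2:11 = 0x3ffe; little→ fe 3f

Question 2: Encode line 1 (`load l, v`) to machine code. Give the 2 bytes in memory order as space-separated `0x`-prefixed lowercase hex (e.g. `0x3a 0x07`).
line 1 (load): pack op=0x6:5|rd=6:4|rs=15:4|pad=0:3 = 0x3378; little→ 78 33

0x78 0x33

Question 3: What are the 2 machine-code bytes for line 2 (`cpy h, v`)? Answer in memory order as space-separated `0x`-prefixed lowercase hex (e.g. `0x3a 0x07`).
line 2 (cpy): pack op=0x11:5|rd=5:4|rs=15:4|pad=0:3 = 0x8af8; little→ f8 8a

0xf8 0x8a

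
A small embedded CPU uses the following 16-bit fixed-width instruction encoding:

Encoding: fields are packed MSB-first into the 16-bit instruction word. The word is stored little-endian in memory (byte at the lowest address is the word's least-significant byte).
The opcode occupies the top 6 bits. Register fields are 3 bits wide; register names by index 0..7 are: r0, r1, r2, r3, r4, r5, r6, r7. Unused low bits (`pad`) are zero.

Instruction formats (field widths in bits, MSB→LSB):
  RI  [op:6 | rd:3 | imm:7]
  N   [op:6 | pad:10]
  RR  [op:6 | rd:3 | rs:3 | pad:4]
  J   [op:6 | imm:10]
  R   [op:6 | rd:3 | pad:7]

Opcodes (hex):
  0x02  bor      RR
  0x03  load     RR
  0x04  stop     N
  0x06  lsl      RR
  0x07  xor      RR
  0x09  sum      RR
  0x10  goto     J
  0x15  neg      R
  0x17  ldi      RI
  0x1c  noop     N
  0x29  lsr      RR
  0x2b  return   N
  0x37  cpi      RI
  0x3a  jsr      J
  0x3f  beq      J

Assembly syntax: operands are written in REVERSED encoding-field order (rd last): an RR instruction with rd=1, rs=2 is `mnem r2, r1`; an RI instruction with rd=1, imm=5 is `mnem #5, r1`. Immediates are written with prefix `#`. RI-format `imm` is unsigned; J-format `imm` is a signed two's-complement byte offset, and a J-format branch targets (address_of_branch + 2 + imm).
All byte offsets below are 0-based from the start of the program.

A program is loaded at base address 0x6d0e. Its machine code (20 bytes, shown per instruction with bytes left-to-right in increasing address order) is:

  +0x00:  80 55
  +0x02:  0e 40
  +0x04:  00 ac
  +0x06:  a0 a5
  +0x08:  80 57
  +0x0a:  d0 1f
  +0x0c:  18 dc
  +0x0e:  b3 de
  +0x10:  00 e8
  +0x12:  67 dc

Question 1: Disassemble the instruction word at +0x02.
goto #14

@+02  little-endian(0e 40) = 0x400e
  top 6b → 0x10 → goto [J]
  imm@[9:0]=0xe ⇒ #14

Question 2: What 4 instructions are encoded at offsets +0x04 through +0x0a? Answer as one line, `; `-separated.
return; lsr r2, r3; neg r7; xor r5, r7

off 0x04: read 00 ac as little → 0xac00
  opcode bits[15:10]=0x2b: return/N
off 0x06: read a0 a5 as little → 0xa5a0
  opcode bits[15:10]=0x29: lsr/RR
  rd@[9:7]=0x3 ⇒ r3
  rs@[6:4]=0x2 ⇒ r2
off 0x08: read 80 57 as little → 0x5780
  opcode bits[15:10]=0x15: neg/R
  rd@[9:7]=0x7 ⇒ r7
off 0x0a: read d0 1f as little → 0x1fd0
  opcode bits[15:10]=0x7: xor/RR
  rd@[9:7]=0x7 ⇒ r7
  rs@[6:4]=0x5 ⇒ r5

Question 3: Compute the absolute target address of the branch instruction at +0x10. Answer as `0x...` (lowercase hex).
0x6d20

[10] 00 e8 → 0xe800
  opcode bits[15:10]=0x3a: jsr/J
  imm: (w>>0)&0x3ff=0x0 → #0
  target = base 0x6d0e + off 0x10 + 2 + imm 0 = 0x6d20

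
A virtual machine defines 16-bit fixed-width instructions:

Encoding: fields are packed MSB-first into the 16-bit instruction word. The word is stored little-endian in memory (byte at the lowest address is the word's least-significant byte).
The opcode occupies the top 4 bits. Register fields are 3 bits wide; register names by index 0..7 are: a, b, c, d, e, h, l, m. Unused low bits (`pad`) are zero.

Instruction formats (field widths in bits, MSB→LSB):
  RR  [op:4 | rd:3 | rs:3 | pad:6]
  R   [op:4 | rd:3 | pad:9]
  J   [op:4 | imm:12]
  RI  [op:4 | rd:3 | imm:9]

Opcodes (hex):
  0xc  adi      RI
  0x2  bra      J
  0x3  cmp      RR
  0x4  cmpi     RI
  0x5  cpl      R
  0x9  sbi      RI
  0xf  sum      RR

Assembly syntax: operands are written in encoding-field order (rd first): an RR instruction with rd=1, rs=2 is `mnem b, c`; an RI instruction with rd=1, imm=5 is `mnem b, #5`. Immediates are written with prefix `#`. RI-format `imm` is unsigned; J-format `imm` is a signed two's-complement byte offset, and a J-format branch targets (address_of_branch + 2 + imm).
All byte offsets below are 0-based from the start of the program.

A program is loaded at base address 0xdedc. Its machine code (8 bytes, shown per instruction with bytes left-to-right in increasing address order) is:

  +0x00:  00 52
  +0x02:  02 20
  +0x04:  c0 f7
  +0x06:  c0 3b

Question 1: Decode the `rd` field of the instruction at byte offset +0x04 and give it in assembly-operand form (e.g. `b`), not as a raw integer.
off 0x04: read c0 f7 as little → 0xf7c0
  opcode bits[15:12]=0xf: sum/RR
  [11:9] rd=3 = d
  [8:6] rs=7 = m

d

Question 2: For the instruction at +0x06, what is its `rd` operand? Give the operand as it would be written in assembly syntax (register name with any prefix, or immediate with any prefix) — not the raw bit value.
off 0x06: read c0 3b as little → 0x3bc0
  top 4b → 0x3 → cmp [RR]
  [11:9] rd=5 = h
  [8:6] rs=7 = m

h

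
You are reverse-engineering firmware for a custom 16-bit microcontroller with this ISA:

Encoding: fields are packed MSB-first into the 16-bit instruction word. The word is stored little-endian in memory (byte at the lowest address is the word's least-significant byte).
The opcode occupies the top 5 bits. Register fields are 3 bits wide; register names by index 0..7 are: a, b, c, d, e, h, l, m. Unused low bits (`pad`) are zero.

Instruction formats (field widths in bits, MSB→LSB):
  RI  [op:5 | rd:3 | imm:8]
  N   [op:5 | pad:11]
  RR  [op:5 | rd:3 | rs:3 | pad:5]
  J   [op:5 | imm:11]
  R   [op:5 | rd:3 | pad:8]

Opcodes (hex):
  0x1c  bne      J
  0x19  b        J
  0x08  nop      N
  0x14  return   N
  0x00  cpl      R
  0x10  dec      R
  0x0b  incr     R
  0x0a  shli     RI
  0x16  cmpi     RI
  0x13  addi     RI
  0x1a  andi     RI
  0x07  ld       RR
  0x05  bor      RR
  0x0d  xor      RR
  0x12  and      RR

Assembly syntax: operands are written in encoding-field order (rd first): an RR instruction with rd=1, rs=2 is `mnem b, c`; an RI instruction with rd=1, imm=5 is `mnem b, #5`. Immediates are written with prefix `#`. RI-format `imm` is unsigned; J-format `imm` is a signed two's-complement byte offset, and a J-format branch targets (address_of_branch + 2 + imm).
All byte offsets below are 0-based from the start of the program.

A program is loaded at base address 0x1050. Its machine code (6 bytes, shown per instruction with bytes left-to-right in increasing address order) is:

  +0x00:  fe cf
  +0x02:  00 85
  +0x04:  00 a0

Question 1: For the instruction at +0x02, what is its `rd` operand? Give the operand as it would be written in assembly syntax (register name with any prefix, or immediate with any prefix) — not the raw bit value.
[02] 00 85 → 0x8500
  op=0x8500>>11=0x10 ⇒ dec (R)
  [10:8] rd=5 = h

h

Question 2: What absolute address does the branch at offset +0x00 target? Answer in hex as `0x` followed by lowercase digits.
0x1050

+0x00: fe cf ⇒ word 0xcffe (little)
  top 5b → 0x19 → b [J]
  imm: (w>>0)&0x7ff=0x7fe (s11→-2) → #-2
  target = base 0x1050 + off 0x00 + 2 + imm -2 = 0x1050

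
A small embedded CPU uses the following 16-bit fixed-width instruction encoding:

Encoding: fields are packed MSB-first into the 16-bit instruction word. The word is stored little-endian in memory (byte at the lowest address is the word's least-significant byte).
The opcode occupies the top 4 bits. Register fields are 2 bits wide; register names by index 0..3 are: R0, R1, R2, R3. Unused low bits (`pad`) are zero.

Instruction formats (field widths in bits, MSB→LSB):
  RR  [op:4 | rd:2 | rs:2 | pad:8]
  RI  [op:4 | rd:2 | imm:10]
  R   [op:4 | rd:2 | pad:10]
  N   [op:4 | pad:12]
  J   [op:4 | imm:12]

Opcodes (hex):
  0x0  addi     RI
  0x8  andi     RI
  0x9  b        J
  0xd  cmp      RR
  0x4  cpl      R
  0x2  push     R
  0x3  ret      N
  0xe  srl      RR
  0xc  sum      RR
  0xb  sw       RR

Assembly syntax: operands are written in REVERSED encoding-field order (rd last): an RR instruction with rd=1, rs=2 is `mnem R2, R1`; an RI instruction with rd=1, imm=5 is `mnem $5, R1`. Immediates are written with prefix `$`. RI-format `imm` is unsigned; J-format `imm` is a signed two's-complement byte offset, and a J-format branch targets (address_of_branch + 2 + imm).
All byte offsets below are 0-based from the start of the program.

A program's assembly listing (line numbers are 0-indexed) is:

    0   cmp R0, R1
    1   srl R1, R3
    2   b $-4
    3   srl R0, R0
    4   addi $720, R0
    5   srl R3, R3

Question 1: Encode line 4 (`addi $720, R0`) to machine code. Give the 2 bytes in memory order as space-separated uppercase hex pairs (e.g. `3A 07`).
line 4 (addi): pack op=0x0:4|rd=0:2|imm=720:10 = 0x02d0; little→ d0 02

D0 02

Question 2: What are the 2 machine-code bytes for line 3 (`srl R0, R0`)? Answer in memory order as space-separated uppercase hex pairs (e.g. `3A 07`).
00 E0

L3: srl op=0xe:4|rd=0:2|rs=0:2|pad=0:8 ⇒ 0xe000 ⇒ little 00 e0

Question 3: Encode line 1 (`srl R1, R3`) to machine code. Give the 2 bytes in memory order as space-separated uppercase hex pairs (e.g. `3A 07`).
L1: srl op=0xe:4|rd=3:2|rs=1:2|pad=0:8 ⇒ 0xed00 ⇒ little 00 ed

00 ED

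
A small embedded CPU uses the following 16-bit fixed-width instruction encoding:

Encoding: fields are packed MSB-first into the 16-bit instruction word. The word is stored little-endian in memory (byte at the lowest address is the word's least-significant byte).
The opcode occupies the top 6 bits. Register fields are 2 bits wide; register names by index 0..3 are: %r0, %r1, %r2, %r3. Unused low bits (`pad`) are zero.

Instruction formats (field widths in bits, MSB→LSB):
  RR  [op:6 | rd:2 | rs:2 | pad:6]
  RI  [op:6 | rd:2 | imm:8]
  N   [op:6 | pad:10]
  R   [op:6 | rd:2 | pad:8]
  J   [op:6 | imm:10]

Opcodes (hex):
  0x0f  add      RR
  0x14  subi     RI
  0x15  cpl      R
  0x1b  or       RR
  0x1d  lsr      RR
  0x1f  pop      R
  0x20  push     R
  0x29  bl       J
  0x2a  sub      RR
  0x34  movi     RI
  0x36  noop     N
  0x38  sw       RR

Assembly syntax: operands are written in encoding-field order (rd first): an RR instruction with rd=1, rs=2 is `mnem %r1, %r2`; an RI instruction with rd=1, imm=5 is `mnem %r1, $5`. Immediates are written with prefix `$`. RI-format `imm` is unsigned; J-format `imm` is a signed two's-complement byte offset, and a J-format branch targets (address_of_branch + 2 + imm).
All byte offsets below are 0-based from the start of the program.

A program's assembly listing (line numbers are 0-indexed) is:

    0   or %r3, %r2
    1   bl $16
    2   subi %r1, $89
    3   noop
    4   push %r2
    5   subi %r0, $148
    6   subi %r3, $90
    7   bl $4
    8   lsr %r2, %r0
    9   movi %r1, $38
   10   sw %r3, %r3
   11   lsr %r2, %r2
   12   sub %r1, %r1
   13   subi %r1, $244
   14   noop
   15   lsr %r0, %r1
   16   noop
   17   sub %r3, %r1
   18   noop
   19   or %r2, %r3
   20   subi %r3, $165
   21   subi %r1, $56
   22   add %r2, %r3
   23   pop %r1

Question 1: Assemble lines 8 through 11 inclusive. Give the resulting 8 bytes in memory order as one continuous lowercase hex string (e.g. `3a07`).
line 8 (lsr): pack op=0x1d:6|rd=2:2|rs=0:2|pad=0:6 = 0x7600; little→ 00 76
line 9 (movi): pack op=0x34:6|rd=1:2|imm=38:8 = 0xd126; little→ 26 d1
line 10 (sw): pack op=0x38:6|rd=3:2|rs=3:2|pad=0:6 = 0xe3c0; little→ c0 e3
line 11 (lsr): pack op=0x1d:6|rd=2:2|rs=2:2|pad=0:6 = 0x7680; little→ 80 76

007626d1c0e38076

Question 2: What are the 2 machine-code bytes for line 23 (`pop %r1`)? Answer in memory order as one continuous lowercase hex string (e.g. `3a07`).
007d

L23: pop op=0x1f:6|rd=1:2|pad=0:8 ⇒ 0x7d00 ⇒ little 00 7d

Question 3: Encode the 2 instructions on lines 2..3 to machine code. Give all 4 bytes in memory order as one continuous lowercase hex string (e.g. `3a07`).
2. subi fields op=0x14:6|rd=1:2|imm=89:8 → word 5159h → 59 51
3. noop fields op=0x36:6|pad=0:10 → word d800h → 00 d8

595100d8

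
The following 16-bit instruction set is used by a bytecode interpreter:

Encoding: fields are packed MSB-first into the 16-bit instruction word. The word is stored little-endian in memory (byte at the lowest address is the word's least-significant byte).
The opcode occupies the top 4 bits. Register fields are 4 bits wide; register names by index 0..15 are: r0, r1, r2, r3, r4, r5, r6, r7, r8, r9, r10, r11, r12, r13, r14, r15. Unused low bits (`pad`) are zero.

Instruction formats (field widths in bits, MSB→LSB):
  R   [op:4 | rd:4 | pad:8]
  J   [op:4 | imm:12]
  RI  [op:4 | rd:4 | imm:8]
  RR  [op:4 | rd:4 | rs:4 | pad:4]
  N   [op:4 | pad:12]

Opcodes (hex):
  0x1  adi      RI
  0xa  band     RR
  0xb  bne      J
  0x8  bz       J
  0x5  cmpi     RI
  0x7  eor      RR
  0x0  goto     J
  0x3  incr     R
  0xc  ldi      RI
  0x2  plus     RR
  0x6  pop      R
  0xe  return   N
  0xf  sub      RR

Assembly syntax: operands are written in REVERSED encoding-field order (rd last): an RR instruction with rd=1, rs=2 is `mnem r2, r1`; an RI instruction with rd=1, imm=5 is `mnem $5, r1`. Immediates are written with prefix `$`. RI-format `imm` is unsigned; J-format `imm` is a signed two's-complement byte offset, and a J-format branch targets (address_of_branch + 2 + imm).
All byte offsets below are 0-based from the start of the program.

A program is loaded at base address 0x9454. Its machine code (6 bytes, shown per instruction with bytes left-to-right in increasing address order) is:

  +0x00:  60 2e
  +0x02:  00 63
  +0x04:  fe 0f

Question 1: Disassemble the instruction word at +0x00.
+0x00: 60 2e ⇒ word 0x2e60 (little)
  op=0x2e60>>12=0x2 ⇒ plus (RR)
  rd: (w>>8)&0xf=0xe → r14
  rs: (w>>4)&0xf=0x6 → r6

plus r6, r14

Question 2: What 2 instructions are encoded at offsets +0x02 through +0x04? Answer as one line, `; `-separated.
pop r3; goto $-2

off 0x02: read 00 63 as little → 0x6300
  op=0x6300>>12=0x6 ⇒ pop (R)
  [11:8] rd=3 = r3
off 0x04: read fe 0f as little → 0x0ffe
  op=0x0ffe>>12=0x0 ⇒ goto (J)
  [11:0] imm=4094 (s12→-2) = $-2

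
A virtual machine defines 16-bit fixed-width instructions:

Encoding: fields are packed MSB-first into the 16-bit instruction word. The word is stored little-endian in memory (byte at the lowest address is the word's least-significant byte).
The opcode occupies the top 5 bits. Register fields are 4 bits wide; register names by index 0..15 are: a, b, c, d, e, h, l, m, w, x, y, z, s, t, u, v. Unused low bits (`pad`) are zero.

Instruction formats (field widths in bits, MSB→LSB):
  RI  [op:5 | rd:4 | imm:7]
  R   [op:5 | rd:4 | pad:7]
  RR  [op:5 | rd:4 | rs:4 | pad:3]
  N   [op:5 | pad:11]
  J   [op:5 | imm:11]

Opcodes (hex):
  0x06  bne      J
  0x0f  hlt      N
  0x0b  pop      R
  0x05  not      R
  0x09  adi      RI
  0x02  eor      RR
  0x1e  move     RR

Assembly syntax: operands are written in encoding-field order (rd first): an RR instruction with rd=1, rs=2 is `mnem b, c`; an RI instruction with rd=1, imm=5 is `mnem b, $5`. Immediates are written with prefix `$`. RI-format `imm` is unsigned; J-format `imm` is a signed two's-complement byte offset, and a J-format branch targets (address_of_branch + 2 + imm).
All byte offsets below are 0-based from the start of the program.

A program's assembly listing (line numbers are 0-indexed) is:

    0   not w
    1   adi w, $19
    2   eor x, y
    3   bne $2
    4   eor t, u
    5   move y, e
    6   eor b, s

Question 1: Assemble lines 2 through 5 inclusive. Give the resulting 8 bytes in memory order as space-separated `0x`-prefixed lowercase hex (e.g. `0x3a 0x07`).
0xd0 0x14 0x02 0x30 0xf0 0x16 0x20 0xf5

line 2 (eor): pack op=0x2:5|rd=9:4|rs=10:4|pad=0:3 = 0x14d0; little→ d0 14
line 3 (bne): pack op=0x6:5|imm=2:11 = 0x3002; little→ 02 30
line 4 (eor): pack op=0x2:5|rd=13:4|rs=14:4|pad=0:3 = 0x16f0; little→ f0 16
line 5 (move): pack op=0x1e:5|rd=10:4|rs=4:4|pad=0:3 = 0xf520; little→ 20 f5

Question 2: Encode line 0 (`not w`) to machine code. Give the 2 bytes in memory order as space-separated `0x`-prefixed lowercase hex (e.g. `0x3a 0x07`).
0x00 0x2c

0. not fields op=0x5:5|rd=8:4|pad=0:7 → word 2c00h → 00 2c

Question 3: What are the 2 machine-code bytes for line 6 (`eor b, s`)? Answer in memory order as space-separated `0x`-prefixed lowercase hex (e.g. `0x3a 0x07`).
0xe0 0x10

6. eor fields op=0x2:5|rd=1:4|rs=12:4|pad=0:3 → word 10e0h → e0 10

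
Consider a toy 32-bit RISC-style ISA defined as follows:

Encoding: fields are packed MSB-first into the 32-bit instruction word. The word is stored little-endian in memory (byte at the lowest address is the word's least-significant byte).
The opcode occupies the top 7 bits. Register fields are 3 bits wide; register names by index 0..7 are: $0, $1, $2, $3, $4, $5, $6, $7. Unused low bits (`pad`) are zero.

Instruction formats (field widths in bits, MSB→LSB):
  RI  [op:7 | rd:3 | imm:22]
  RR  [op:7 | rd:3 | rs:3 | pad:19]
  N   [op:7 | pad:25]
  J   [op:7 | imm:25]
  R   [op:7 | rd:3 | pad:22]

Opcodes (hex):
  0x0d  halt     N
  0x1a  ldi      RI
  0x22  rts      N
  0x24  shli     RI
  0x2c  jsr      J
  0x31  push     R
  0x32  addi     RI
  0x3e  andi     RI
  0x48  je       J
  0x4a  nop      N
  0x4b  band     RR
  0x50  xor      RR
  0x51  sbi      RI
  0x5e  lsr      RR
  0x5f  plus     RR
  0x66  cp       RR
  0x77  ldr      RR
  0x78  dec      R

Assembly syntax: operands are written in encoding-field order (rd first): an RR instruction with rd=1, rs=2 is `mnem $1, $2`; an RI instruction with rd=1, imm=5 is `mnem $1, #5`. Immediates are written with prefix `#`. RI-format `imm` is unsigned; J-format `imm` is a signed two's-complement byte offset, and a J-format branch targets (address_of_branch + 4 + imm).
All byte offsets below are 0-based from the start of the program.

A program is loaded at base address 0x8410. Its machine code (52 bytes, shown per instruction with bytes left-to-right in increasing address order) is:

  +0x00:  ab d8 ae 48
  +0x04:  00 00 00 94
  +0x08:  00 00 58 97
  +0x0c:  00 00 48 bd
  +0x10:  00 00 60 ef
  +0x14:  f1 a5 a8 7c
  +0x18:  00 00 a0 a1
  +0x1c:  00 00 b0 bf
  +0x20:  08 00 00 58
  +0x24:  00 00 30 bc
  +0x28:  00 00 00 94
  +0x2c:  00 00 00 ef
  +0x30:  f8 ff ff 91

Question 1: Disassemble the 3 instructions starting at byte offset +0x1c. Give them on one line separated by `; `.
+0x1c: 00 00 b0 bf ⇒ word 0xbfb00000 (little)
  top 7b → 0x5f → plus [RR]
  rd: (w>>22)&0x7=0x6 → $6
  rs: (w>>19)&0x7=0x6 → $6
+0x20: 08 00 00 58 ⇒ word 0x58000008 (little)
  top 7b → 0x2c → jsr [J]
  imm: (w>>0)&0x1ffffff=0x8 → #8
+0x24: 00 00 30 bc ⇒ word 0xbc300000 (little)
  top 7b → 0x5e → lsr [RR]
  rd: (w>>22)&0x7=0x0 → $0
  rs: (w>>19)&0x7=0x6 → $6

plus $6, $6; jsr #8; lsr $0, $6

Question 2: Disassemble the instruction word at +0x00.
[00] ab d8 ae 48 → 0x48aed8ab
  top 7b → 0x24 → shli [RI]
  rd@[24:22]=0x2 ⇒ $2
  imm@[21:0]=0x2ed8ab ⇒ #3070123

shli $2, #3070123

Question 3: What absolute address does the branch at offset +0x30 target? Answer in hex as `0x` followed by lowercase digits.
off 0x30: read f8 ff ff 91 as little → 0x91fffff8
  opcode bits[31:25]=0x48: je/J
  [24:0] imm=33554424 (s25→-8) = #-8
  target = base 0x8410 + off 0x30 + 4 + imm -8 = 0x843c

0x843c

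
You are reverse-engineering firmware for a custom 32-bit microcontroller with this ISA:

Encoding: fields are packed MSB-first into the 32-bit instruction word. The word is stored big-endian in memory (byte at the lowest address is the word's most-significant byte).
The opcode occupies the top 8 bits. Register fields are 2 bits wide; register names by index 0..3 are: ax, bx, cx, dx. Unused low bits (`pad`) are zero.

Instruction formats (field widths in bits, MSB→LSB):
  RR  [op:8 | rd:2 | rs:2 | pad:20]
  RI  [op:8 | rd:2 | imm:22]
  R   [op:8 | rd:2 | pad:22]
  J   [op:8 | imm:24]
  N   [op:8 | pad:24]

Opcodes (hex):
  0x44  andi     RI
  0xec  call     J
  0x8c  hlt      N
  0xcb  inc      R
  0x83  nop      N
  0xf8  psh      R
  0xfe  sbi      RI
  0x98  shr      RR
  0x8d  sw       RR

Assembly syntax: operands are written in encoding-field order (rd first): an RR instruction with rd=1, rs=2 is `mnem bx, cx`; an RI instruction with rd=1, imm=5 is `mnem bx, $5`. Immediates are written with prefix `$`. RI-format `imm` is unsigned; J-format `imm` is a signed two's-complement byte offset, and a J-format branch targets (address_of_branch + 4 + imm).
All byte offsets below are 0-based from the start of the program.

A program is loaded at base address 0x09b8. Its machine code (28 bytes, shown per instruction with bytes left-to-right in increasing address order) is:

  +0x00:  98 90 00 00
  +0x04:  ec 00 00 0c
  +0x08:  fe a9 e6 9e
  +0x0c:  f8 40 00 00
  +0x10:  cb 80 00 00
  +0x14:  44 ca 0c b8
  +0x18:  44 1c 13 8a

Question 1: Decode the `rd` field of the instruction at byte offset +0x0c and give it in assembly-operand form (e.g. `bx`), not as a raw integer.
+0x0c: f8 40 00 00 ⇒ word 0xf8400000 (big)
  op=0xf8400000>>24=0xf8 ⇒ psh (R)
  rd@[23:22]=0x1 ⇒ bx

bx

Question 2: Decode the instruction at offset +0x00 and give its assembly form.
@+00  big-endian(98 90 00 00) = 0x98900000
  top 8b → 0x98 → shr [RR]
  [23:22] rd=2 = cx
  [21:20] rs=1 = bx

shr cx, bx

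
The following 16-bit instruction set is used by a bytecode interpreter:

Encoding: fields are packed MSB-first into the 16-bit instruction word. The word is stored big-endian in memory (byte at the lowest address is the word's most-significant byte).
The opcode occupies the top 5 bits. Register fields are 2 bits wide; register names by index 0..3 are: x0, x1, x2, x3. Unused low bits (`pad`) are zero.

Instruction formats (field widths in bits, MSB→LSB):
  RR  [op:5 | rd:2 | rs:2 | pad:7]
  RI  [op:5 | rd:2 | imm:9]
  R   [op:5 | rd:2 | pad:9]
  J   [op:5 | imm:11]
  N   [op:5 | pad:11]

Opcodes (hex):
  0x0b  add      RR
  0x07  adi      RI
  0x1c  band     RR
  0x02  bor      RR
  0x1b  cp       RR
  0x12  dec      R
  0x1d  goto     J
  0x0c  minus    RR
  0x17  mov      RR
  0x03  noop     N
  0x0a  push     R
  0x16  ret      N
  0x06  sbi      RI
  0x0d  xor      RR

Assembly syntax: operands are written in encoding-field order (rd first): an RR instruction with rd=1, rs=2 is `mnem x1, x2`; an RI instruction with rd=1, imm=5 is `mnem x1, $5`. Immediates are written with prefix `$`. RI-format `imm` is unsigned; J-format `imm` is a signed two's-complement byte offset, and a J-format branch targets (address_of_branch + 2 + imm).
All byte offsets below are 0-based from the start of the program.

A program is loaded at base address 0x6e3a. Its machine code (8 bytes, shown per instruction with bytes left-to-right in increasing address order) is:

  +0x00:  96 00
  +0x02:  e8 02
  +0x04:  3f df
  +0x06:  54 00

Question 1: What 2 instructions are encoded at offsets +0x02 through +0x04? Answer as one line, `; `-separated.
[02] e8 02 → 0xe802
  top 5b → 0x1d → goto [J]
  imm: (w>>0)&0x7ff=0x2 → $2
[04] 3f df → 0x3fdf
  top 5b → 0x7 → adi [RI]
  rd: (w>>9)&0x3=0x3 → x3
  imm: (w>>0)&0x1ff=0x1df → $479

goto $2; adi x3, $479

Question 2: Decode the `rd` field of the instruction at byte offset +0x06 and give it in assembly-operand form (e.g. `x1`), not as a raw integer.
x2

off 0x06: read 54 00 as big → 0x5400
  opcode bits[15:11]=0xa: push/R
  rd: (w>>9)&0x3=0x2 → x2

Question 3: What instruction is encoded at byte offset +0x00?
[00] 96 00 → 0x9600
  op=0x9600>>11=0x12 ⇒ dec (R)
  rd@[10:9]=0x3 ⇒ x3

dec x3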